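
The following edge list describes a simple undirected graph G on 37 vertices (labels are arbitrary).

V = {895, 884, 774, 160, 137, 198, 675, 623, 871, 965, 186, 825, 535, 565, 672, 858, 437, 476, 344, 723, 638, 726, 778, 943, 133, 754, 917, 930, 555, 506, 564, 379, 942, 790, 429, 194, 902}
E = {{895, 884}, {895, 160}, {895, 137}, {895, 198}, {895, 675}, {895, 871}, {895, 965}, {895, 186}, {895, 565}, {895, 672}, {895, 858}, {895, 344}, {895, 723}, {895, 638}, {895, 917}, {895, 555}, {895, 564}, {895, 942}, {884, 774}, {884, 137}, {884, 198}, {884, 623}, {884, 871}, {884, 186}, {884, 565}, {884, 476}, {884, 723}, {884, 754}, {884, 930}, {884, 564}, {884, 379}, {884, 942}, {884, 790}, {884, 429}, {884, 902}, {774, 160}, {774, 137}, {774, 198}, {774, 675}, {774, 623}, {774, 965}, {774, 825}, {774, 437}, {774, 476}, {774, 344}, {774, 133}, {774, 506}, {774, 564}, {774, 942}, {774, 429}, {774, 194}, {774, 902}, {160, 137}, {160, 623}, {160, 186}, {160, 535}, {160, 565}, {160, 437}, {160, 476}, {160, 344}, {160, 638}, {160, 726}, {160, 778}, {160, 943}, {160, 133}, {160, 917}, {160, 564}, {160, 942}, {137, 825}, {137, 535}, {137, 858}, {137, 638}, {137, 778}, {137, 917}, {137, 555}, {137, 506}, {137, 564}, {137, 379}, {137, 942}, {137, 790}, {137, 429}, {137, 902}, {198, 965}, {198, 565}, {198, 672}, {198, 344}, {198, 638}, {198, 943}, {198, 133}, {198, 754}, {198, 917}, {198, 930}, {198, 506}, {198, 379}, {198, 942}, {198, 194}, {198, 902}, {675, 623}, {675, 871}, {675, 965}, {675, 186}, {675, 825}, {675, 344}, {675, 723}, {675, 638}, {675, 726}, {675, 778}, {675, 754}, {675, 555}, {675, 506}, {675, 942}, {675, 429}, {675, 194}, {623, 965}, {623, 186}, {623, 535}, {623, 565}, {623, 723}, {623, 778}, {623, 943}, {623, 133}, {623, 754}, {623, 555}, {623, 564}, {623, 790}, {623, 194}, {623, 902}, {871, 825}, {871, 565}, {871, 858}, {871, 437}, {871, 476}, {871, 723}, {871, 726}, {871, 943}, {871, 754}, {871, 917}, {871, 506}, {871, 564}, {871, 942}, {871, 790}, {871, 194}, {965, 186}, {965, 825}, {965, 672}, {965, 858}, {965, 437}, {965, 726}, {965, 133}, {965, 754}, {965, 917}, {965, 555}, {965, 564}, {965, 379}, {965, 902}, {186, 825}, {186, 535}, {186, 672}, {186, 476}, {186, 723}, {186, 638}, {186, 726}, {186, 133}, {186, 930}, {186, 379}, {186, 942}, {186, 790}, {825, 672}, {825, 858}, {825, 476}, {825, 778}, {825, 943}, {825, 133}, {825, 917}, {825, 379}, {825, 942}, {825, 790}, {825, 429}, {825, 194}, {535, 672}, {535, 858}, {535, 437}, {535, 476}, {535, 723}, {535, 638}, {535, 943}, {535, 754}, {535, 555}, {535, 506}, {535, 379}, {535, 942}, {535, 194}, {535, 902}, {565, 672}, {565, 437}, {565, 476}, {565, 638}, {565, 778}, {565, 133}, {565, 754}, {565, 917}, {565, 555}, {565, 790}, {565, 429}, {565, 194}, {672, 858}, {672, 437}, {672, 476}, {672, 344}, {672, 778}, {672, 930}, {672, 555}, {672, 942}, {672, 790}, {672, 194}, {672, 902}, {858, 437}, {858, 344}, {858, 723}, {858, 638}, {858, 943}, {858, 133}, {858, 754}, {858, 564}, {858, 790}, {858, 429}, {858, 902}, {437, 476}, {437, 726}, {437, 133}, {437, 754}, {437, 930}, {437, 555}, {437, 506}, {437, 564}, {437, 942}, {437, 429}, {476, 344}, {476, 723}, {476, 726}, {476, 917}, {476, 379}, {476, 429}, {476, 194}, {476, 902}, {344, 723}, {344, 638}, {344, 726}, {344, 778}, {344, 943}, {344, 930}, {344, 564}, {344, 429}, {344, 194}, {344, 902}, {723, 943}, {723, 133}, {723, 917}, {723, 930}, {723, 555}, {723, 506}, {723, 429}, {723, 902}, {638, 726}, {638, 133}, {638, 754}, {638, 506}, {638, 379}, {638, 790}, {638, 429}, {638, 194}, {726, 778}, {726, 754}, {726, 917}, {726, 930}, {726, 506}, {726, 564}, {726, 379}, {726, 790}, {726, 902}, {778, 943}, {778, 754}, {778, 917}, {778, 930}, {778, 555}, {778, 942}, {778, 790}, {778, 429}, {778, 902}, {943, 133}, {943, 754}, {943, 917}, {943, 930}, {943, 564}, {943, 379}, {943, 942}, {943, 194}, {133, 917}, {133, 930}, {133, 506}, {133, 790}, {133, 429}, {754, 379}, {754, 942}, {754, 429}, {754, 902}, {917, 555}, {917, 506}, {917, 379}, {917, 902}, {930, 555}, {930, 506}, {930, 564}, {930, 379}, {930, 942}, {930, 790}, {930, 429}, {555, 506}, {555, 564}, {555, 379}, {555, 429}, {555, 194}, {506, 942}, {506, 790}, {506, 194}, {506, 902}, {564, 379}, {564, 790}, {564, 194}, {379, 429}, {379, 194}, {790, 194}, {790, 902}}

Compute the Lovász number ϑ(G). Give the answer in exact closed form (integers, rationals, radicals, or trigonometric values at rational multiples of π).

Vertex 778 has 18 neighbors: 160, 137, 675, 623, 825, 565, 672, 344, 726, 943, 754, 917, 930, 555, 942, 790, 429, 902.
deg(638) = 18; N(638) = {895, 160, 137, 198, 675, 186, 535, 565, 858, 344, 726, 133, 754, 506, 379, 790, 429, 194}.
deg(884) = 18; N(884) = {895, 774, 137, 198, 623, 871, 186, 565, 476, 723, 754, 930, 564, 379, 942, 790, 429, 902}.
deg(943) = 18; N(943) = {160, 198, 623, 871, 825, 535, 858, 344, 723, 778, 133, 754, 917, 930, 564, 379, 942, 194}.
18-regular, N=37; strongly regular (37,18,8,9).
A has 3 distinct eigenvalues ≈ [18.0, 2.541, -3.541].
−37·(-sqrt(37)/2 - 1/2) / ((18)−(-sqrt(37)/2 - 1/2)) = sqrt(37) = ϑ(G).
Numerically 6.08276253.

sqrt(37)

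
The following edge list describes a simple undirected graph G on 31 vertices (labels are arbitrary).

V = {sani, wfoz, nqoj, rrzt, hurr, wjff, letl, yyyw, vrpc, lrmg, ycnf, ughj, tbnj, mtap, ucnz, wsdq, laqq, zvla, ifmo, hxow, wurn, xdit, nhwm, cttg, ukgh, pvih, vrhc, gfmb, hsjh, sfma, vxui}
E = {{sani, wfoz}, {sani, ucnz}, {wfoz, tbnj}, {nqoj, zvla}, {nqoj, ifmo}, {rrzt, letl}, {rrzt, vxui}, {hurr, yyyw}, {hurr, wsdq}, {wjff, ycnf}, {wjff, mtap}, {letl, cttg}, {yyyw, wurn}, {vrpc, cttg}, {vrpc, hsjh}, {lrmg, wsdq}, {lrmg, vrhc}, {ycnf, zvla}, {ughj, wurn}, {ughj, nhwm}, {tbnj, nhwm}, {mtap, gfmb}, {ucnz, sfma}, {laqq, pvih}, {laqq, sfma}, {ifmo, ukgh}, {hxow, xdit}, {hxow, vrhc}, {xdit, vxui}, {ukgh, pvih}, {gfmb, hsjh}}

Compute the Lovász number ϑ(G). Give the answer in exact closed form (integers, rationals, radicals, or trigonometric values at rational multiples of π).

Vertex wsdq has 2 neighbors: hurr, lrmg.
Vertex vrhc has 2 neighbors: lrmg, hxow.
Vertex pvih has 2 neighbors: laqq, ukgh.
Vertex letl has 2 neighbors: rrzt, cttg.
31-vertex 2-regular graph: this is C_{31}, the 31-cycle.
spec(A) ≈ [2.0, 1.9591, 1.8379, 1.6415, 1.3779, 1.0579, 0.6946, 0.3029, -0.1013, -0.5013, -0.8808, -1.2242, -1.5175, -1.7487, -1.9083, -1.9897] (distinct, 4 d.p.).
ϑ = −N·λ_min/(λ_max−λ_min) = −31·(-2*cos(pi/31))/(2−(-2*cos(pi/31))) = 31*cos(pi/31)/(cos(pi/31) + 1).
ϑ(G) ≈ 15.460135.
α=15, χ(Ḡ)=16; ϑ=31*cos(pi/31)/(cos(pi/31) + 1) lies between (both strict).

31*cos(pi/31)/(cos(pi/31) + 1)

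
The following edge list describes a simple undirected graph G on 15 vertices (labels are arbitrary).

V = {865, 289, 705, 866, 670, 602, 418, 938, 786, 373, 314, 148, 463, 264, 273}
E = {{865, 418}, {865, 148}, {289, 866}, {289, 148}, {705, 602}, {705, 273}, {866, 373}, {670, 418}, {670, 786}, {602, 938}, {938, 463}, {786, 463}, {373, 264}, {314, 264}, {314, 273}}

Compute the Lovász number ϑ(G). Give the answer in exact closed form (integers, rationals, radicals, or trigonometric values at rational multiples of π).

N(463) = {938, 786}, |N(463)| = 2.
N(264) = {373, 314}, |N(264)| = 2.
deg(786) = 2; N(786) = {670, 463}.
N(670) = {418, 786}, |N(670)| = 2.
Regular of degree 2 on 15 vertices: the odd cycle C_{15}.
Distinct eigenvalues (to 5 d.p.): [2.0, 1.82709, 1.33826, 0.61803, -0.20906, -1.0, -1.61803, -1.9563].
With N=15: ϑ(G) = 15·(-(-1)*2*cos(pi/15))/(2−(-2*cos(pi/15))) = 15*cos(pi/15)/(cos(pi/15) + 1).
ϑ(G) ≈ 7.4171482.
Sandwich: α(G)=7 ≤ ϑ(G)=15*cos(pi/15)/(cos(pi/15) + 1) ≤ χ(Ḡ)=8 (both strict).

15*cos(pi/15)/(cos(pi/15) + 1)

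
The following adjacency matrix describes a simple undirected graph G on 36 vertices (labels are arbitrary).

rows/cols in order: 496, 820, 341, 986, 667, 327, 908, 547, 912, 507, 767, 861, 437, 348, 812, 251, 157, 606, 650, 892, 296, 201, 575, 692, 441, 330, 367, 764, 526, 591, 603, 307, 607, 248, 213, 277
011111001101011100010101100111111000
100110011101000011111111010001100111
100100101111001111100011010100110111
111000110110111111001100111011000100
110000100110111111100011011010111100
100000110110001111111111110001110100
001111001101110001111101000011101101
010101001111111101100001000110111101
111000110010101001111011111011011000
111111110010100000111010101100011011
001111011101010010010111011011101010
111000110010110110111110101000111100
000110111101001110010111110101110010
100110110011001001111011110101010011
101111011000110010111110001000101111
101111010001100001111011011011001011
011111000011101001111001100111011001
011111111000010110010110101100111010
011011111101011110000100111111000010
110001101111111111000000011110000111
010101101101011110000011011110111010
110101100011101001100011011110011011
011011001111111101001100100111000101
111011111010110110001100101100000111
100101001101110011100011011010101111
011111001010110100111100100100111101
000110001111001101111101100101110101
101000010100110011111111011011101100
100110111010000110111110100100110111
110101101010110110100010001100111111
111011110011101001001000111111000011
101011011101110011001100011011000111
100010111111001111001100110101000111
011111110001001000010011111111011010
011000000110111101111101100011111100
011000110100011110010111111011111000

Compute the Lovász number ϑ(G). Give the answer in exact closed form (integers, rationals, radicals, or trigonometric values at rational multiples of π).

Vertex 547 has 21 neighbors: 820, 986, 327, 912, 507, 767, 861, 437, 348, 812, 251, 606, 650, 692, 764, 526, 603, 307, 607, 248, 277.
deg(591) = 21; N(591) = {496, 820, 986, 327, 908, 912, 767, 437, 348, 251, 157, 650, 575, 367, 764, 603, 307, 607, 248, 213, 277}.
deg(986) = 21; N(986) = {496, 820, 341, 908, 547, 507, 767, 437, 348, 812, 251, 157, 606, 296, 201, 441, 330, 367, 526, 591, 248}.
Vertex 767 has 21 neighbors: 341, 986, 667, 327, 547, 912, 507, 861, 348, 157, 892, 201, 575, 692, 330, 367, 526, 591, 603, 607, 213.
Every vertex has degree 21 (N=36); this is K(9,2), the Kneser graph.
A has 3 distinct eigenvalues ≈ [21.0, 1.0, -6.0].
−36·(-6) / ((21)−(-6)) = 8 = ϑ(G).
Numerically 8.00000.

8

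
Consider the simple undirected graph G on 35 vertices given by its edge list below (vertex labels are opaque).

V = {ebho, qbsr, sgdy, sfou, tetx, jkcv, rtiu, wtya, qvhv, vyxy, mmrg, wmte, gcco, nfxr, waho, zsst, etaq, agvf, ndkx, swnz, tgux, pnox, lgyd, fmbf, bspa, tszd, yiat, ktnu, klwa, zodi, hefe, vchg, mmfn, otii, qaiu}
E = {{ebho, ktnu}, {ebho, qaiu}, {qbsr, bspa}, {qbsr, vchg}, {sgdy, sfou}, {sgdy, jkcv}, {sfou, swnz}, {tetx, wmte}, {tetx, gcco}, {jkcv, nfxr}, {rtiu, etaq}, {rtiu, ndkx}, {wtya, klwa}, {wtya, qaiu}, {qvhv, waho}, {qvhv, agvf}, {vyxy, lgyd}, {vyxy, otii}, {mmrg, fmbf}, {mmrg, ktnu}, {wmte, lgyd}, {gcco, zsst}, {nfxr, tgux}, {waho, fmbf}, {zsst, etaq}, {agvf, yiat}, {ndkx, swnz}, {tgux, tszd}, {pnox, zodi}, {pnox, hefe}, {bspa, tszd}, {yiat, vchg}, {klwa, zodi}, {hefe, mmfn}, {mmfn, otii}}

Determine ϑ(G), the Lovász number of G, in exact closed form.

deg(zodi) = 2; N(zodi) = {pnox, klwa}.
Vertex ktnu has 2 neighbors: ebho, mmrg.
N(tetx) = {wmte, gcco}, |N(tetx)| = 2.
Vertex tszd has 2 neighbors: tgux, bspa.
2-regular, N=35; the odd cycle C_{35}.
Distinct eigenvalues (to 5 d.p.): [2.0, 1.96786, 1.87247, 1.7169, 1.50614, 1.24698, 0.94774, 0.61803, 0.26847, -0.08973, -0.44504, -0.78605, -1.10179, -1.38213, -1.61803, -1.80194, -1.92793, -1.99195].
Lovász (edge-transitive): ϑ = −35·(-2*cos(pi/35))/((2)−(-2*cos(pi/35))) = 35*cos(pi/35)/(cos(pi/35) + 1).
ϑ(G) ≈ 17.464704027.
α=17, χ(Ḡ)=18; ϑ=35*cos(pi/35)/(cos(pi/35) + 1) lies between (both strict).

35*cos(pi/35)/(cos(pi/35) + 1)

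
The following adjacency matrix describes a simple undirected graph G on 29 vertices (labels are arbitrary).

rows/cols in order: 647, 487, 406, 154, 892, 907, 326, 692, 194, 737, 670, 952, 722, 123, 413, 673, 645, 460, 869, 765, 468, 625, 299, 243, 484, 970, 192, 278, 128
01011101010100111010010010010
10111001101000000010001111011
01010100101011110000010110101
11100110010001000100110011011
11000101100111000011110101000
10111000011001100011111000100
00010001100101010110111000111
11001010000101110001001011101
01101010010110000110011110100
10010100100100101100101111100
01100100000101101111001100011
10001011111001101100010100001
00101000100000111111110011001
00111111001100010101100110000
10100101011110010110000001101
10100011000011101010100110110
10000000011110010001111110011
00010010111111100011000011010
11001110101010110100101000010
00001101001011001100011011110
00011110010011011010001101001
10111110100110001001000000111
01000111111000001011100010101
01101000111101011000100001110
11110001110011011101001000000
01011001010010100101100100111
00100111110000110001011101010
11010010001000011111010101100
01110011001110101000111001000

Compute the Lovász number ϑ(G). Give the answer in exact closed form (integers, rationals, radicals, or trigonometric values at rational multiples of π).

sqrt(29)

N(128) = {487, 406, 154, 326, 692, 670, 952, 722, 413, 645, 468, 625, 299, 970}, |N(128)| = 14.
deg(907) = 14; N(907) = {647, 406, 154, 892, 737, 670, 123, 413, 869, 765, 468, 625, 299, 192}.
N(406) = {487, 154, 907, 194, 670, 722, 123, 413, 673, 625, 243, 484, 192, 128}, |N(406)| = 14.
deg(625) = 14; N(625) = {647, 406, 154, 892, 907, 326, 194, 952, 722, 645, 765, 192, 278, 128}.
Regular of degree 14 on 29 vertices: Paley(29): SR with (k,λ,μ)=(14,6,7).
A has 3 distinct eigenvalues ≈ [14.0, 2.192582, -3.192582].
Lovász: ϑ = −29(-sqrt(29)/2 - 1/2)/(14+-(-sqrt(29)/2 - 1/2)) = sqrt(29).
= 5.3851648… (decimal).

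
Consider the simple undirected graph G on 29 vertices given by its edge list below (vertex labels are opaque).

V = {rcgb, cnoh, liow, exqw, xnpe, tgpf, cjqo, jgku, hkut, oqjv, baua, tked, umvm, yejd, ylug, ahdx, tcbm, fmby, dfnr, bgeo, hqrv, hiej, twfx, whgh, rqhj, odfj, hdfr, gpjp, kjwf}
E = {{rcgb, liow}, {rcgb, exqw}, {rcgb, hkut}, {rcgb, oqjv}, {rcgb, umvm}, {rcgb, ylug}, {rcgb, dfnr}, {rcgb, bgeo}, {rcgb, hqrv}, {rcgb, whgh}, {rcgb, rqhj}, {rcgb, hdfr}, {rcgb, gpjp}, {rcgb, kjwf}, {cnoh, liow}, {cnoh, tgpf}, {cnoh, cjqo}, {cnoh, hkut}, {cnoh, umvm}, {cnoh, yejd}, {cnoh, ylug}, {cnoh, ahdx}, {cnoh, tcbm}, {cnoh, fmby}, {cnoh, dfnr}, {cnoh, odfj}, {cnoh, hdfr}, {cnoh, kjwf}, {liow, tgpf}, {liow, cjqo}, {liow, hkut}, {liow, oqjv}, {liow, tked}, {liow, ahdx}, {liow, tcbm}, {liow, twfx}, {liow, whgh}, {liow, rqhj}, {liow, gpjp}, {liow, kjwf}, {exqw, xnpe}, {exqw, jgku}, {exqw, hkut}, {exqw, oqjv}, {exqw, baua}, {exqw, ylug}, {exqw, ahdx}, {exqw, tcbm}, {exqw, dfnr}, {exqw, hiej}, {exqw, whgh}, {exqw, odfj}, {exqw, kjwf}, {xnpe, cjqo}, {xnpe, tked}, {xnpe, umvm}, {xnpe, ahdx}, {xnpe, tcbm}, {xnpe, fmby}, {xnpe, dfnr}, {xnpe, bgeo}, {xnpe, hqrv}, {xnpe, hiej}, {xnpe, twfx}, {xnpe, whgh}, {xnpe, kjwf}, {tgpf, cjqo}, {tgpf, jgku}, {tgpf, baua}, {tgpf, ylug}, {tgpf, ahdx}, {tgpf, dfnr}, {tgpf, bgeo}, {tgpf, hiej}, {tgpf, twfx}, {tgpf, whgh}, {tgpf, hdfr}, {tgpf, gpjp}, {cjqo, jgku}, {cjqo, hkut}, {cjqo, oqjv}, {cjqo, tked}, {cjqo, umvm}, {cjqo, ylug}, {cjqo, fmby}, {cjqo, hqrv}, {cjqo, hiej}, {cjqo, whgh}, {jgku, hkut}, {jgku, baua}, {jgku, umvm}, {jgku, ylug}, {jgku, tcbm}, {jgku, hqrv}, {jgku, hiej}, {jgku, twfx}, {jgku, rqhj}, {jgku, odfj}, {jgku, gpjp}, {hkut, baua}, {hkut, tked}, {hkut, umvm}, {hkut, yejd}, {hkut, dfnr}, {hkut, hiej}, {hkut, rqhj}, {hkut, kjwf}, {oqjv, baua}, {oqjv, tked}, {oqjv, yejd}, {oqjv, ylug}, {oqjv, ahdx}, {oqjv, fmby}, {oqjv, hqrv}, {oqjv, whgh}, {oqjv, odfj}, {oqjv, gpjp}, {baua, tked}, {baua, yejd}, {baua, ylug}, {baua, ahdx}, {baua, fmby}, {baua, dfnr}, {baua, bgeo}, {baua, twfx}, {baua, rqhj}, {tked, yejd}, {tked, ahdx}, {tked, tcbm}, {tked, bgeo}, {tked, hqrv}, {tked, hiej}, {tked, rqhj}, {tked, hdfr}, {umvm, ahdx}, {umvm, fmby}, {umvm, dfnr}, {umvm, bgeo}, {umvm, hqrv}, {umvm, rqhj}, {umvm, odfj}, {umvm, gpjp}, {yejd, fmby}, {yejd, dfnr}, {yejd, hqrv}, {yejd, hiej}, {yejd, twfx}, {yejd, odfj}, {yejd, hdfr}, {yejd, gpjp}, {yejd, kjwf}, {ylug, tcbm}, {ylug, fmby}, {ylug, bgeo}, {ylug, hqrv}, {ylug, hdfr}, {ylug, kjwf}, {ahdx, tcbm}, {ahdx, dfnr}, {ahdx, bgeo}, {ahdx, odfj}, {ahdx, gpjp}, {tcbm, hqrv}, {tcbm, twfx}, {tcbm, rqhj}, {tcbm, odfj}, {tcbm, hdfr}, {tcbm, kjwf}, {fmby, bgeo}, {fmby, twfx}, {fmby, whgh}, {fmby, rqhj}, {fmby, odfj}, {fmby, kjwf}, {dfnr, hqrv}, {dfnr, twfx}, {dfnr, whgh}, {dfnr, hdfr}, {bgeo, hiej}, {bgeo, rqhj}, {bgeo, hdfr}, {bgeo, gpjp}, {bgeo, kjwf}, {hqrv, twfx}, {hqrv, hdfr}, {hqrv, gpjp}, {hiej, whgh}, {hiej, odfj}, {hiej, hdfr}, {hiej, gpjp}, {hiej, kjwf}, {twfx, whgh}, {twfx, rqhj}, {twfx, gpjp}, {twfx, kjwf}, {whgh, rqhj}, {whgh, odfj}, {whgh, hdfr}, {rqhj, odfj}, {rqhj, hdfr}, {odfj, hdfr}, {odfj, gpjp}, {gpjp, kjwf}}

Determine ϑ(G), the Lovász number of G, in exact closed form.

N(kjwf) = {rcgb, cnoh, liow, exqw, xnpe, hkut, yejd, ylug, tcbm, fmby, bgeo, hiej, twfx, gpjp}, |N(kjwf)| = 14.
Vertex hdfr has 14 neighbors: rcgb, cnoh, tgpf, tked, yejd, ylug, tcbm, dfnr, bgeo, hqrv, hiej, whgh, rqhj, odfj.
Vertex odfj has 14 neighbors: cnoh, exqw, jgku, oqjv, umvm, yejd, ahdx, tcbm, fmby, hiej, whgh, rqhj, hdfr, gpjp.
N(liow) = {rcgb, cnoh, tgpf, cjqo, hkut, oqjv, tked, ahdx, tcbm, twfx, whgh, rqhj, gpjp, kjwf}, |N(liow)| = 14.
Regular of degree 14 on 29 vertices: Paley(29): SR with (k,λ,μ)=(14,6,7).
A has 3 distinct eigenvalues ≈ [14.0, 2.1926, -3.1926].
With N=29: ϑ(G) = 29·(-(-sqrt(29)/2 - 1/2))/(14−(-sqrt(29)/2 - 1/2)) = sqrt(29).
ϑ(G) ≈ 5.38516.

sqrt(29)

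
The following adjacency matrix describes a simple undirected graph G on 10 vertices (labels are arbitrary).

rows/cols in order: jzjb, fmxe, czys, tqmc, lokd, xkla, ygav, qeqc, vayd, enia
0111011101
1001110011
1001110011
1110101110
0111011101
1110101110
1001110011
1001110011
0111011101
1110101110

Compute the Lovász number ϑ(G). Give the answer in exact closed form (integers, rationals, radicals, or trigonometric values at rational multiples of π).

N(tqmc) = {jzjb, fmxe, czys, lokd, ygav, qeqc, vayd}, |N(tqmc)| = 7.
deg(enia) = 7; N(enia) = {jzjb, fmxe, czys, lokd, ygav, qeqc, vayd}.
N(qeqc) = {jzjb, tqmc, lokd, xkla, vayd, enia}, |N(qeqc)| = 6.
deg(fmxe) = 6; N(fmxe) = {jzjb, tqmc, lokd, xkla, vayd, enia}.
3 parts of sizes [4, 3, 3]; α(G) = 4 = ϑ (perfect).
= 4.000000000… (decimal).
Sandwich: α(G)=4 ≤ ϑ(G)=4 ≤ χ(Ḡ)=4 (collapsed).

4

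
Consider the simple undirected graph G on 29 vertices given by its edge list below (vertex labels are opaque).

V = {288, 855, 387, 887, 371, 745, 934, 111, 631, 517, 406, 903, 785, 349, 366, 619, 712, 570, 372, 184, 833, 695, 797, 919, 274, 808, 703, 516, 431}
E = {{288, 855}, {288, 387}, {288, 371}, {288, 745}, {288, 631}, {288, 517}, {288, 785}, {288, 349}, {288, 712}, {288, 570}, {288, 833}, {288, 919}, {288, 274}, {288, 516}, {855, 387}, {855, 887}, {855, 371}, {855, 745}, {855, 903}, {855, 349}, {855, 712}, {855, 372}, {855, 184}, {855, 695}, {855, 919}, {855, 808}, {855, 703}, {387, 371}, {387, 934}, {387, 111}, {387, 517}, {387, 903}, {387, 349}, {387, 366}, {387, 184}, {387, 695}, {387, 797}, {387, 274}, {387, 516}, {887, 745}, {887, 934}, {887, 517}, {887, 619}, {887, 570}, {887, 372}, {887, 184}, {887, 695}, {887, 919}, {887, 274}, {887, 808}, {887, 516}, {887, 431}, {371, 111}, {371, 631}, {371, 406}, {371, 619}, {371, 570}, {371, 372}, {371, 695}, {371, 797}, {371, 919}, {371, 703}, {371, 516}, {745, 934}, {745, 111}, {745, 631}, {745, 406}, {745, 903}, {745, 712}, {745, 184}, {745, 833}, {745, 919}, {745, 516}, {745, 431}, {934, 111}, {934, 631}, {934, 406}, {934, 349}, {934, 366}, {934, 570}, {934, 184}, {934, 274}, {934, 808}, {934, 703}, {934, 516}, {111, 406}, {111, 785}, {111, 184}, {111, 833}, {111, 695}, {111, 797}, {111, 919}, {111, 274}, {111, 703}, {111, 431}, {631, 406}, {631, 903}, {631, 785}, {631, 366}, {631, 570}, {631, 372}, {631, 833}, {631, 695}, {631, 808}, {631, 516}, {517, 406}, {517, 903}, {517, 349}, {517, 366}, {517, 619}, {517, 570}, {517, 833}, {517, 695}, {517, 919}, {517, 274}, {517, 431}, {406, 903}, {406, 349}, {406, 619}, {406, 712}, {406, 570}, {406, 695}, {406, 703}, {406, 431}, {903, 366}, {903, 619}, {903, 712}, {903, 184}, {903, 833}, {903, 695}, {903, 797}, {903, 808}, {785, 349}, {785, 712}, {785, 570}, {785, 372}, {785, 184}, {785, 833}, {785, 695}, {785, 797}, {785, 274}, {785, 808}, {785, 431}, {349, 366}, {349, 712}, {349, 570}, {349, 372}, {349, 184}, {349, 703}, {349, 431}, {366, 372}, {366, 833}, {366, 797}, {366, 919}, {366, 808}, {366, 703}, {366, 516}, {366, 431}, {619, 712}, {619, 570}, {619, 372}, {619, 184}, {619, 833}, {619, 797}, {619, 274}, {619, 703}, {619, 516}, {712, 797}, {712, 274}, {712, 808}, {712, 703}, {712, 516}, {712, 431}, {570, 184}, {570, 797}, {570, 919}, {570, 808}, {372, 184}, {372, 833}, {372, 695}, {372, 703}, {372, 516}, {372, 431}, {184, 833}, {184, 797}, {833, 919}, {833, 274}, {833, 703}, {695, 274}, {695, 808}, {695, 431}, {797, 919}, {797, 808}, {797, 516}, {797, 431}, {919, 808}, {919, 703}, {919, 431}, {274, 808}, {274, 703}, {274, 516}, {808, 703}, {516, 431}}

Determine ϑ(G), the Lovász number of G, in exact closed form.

deg(366) = 14; N(366) = {387, 934, 631, 517, 903, 349, 372, 833, 797, 919, 808, 703, 516, 431}.
deg(274) = 14; N(274) = {288, 387, 887, 934, 111, 517, 785, 619, 712, 833, 695, 808, 703, 516}.
Vertex 785 has 14 neighbors: 288, 111, 631, 349, 712, 570, 372, 184, 833, 695, 797, 274, 808, 431.
N(808) = {855, 887, 934, 631, 903, 785, 366, 712, 570, 695, 797, 919, 274, 703}, |N(808)| = 14.
G on 29 vertices is 14-regular; SR(29,14,6,7) — a Paley graph.
A has 3 distinct eigenvalues ≈ [14.0, 2.19258, -3.19258].
Lovász (edge-transitive): ϑ = −29·(-sqrt(29)/2 - 1/2)/((14)−(-sqrt(29)/2 - 1/2)) = sqrt(29).
Numerically 5.38516481.

sqrt(29)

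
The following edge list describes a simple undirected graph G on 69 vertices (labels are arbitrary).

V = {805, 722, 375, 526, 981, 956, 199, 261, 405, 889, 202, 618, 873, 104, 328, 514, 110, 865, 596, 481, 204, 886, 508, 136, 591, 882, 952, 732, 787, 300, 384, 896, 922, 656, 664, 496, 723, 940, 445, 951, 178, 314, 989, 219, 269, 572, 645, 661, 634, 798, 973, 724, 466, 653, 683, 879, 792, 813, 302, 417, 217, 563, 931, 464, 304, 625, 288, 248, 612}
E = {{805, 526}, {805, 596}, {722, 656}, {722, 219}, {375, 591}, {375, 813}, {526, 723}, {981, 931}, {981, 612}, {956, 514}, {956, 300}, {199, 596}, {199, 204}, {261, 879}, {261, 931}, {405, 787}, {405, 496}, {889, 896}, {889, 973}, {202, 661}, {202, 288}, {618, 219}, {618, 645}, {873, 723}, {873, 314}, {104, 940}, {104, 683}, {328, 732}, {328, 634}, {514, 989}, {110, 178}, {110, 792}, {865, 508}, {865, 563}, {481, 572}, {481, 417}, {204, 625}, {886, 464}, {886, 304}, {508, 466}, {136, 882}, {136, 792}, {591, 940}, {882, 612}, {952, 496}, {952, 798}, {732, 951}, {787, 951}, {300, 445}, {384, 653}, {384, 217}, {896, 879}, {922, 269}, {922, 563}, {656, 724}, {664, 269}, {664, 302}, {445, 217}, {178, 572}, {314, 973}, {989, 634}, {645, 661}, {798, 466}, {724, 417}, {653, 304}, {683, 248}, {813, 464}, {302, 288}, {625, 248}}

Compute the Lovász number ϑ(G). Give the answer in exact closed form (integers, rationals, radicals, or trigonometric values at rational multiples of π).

69*cos(pi/69)/(cos(pi/69) + 1)

N(656) = {722, 724}, |N(656)| = 2.
deg(612) = 2; N(612) = {981, 882}.
deg(618) = 2; N(618) = {219, 645}.
N(951) = {732, 787}, |N(951)| = 2.
G on 69 vertices is 2-regular; this is C_{69}, the 69-cycle.
The 35 distinct eigenvalues: [2.0, 1.992, 1.967, 1.926, 1.869, 1.796, 1.709, 1.607, 1.492, 1.365, 1.227, 1.078, 0.92, 0.755, 0.583, 0.407, 0.227, 0.046, -0.136, -0.317, -0.496, -0.67, -0.838, -1.0, -1.153, -1.297, -1.43, -1.551, -1.66, -1.754, -1.834, -1.899, -1.948, -1.981, -1.998].
−69·(-2*cos(pi/69)) / ((2)−(-2*cos(pi/69))) = 69*cos(pi/69)/(cos(pi/69) + 1) = ϑ(G).
Numerically 34.48211410.
34 ≤ 69*cos(pi/69)/(cos(pi/69) + 1) ≤ 35: both strict.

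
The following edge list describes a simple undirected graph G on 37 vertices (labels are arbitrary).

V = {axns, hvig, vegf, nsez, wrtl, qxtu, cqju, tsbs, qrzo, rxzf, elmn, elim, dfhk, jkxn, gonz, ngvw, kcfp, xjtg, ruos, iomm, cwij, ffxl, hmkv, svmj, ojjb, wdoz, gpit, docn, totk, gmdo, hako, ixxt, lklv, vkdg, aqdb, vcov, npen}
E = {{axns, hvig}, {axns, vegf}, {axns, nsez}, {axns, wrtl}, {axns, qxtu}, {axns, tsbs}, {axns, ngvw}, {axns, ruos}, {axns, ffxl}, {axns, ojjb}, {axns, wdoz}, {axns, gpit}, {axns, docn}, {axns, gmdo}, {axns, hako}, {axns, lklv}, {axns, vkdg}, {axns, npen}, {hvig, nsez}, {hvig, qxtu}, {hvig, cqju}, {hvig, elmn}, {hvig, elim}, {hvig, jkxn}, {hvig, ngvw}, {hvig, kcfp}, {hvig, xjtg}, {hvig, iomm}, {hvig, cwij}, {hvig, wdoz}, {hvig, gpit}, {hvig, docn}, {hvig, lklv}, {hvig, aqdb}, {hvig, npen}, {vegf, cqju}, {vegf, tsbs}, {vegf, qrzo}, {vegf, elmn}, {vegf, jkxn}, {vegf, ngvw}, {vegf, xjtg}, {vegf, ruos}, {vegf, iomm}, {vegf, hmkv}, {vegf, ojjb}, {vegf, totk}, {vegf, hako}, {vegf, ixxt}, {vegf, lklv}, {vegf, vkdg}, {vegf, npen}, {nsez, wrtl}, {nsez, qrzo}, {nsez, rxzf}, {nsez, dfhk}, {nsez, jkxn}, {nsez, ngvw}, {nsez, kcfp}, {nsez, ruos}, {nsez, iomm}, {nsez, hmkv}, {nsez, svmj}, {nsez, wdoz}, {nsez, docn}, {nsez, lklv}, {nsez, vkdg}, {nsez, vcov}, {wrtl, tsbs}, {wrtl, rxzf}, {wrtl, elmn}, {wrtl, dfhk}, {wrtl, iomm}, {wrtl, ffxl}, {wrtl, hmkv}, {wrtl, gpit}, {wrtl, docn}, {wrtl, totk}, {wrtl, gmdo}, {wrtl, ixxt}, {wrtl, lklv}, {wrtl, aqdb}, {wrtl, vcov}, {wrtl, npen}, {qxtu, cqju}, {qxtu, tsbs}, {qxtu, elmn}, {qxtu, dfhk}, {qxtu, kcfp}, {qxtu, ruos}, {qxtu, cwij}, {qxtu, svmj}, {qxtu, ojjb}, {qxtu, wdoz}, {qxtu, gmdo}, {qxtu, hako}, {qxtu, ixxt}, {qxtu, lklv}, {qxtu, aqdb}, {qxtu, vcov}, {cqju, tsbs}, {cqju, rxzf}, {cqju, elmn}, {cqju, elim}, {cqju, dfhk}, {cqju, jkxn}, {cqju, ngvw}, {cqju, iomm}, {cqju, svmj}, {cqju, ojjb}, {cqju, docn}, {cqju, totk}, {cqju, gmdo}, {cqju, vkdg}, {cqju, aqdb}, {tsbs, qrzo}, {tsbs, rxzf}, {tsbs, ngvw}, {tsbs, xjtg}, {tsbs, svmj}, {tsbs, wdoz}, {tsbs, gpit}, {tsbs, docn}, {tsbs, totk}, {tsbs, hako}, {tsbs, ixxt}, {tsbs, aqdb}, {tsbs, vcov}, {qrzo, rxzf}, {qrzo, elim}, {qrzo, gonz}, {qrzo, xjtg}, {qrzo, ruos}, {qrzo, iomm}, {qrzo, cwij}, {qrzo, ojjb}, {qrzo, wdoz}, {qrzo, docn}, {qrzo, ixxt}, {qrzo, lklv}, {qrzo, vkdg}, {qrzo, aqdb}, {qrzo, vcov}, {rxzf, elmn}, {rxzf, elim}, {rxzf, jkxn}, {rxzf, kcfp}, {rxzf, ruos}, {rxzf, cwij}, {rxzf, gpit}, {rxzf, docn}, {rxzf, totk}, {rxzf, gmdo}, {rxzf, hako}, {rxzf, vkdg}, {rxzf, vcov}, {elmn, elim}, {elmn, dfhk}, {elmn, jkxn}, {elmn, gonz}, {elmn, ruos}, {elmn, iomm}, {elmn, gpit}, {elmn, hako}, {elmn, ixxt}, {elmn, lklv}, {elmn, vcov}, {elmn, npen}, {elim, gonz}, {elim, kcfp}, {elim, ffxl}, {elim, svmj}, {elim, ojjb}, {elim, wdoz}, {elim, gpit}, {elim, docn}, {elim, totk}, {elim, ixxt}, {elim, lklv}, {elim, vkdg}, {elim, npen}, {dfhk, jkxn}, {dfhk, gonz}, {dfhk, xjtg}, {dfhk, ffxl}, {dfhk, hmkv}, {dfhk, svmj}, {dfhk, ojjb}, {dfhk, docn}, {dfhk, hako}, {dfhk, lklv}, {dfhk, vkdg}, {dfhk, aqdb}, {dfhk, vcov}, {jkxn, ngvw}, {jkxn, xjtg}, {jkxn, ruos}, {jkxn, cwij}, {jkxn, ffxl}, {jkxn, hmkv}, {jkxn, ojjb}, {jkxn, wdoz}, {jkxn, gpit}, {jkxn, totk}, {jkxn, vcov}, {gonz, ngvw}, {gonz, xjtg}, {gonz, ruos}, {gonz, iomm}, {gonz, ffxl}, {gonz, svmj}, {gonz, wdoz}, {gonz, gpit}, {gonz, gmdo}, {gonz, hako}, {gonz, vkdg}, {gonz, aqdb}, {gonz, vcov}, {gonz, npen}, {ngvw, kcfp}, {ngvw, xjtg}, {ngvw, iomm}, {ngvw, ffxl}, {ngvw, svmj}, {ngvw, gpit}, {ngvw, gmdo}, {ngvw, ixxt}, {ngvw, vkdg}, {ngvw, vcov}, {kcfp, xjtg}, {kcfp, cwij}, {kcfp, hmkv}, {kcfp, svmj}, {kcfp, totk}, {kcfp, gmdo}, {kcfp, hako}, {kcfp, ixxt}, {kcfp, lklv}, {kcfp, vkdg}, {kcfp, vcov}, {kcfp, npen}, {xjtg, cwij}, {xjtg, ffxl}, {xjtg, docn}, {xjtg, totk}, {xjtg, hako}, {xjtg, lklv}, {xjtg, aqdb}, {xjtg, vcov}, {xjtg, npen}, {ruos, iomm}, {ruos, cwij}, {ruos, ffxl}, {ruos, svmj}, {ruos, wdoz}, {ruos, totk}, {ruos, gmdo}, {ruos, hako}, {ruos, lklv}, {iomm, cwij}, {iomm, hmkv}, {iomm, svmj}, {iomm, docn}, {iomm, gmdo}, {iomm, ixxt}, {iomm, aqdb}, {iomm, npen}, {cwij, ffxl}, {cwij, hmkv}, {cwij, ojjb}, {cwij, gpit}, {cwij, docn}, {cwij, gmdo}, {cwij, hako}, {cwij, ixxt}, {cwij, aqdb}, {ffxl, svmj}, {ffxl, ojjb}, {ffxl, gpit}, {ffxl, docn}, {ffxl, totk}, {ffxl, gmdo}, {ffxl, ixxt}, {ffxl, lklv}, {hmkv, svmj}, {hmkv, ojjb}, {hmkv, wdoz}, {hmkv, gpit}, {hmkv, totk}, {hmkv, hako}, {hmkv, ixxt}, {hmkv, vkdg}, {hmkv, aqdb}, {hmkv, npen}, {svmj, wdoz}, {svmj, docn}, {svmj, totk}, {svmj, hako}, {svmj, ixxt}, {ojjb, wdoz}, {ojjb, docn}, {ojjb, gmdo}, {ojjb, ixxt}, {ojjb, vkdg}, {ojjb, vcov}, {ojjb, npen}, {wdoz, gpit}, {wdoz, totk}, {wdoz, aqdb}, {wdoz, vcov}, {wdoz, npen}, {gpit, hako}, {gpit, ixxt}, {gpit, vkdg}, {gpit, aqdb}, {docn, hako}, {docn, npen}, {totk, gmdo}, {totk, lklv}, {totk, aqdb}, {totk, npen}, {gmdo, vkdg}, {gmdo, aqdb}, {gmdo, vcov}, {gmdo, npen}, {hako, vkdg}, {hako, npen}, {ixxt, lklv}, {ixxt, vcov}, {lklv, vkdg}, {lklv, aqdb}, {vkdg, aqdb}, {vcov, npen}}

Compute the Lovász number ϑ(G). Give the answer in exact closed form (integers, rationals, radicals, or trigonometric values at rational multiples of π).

N(qxtu) = {axns, hvig, cqju, tsbs, elmn, dfhk, kcfp, ruos, cwij, svmj, ojjb, wdoz, gmdo, hako, ixxt, lklv, aqdb, vcov}, |N(qxtu)| = 18.
Vertex vegf has 18 neighbors: axns, cqju, tsbs, qrzo, elmn, jkxn, ngvw, xjtg, ruos, iomm, hmkv, ojjb, totk, hako, ixxt, lklv, vkdg, npen.
N(elmn) = {hvig, vegf, wrtl, qxtu, cqju, rxzf, elim, dfhk, jkxn, gonz, ruos, iomm, gpit, hako, ixxt, lklv, vcov, npen}, |N(elmn)| = 18.
deg(npen) = 18; N(npen) = {axns, hvig, vegf, wrtl, elmn, elim, gonz, kcfp, xjtg, iomm, hmkv, ojjb, wdoz, docn, totk, gmdo, hako, vcov}.
18-regular, N=37; strongly regular (37,18,8,9).
A has 3 distinct eigenvalues ≈ [18.0, 2.54138, -3.54138].
Lovász: ϑ = −37(-sqrt(37)/2 - 1/2)/(18+-(-sqrt(37)/2 - 1/2)) = sqrt(37).
Numerically 6.0828.

sqrt(37)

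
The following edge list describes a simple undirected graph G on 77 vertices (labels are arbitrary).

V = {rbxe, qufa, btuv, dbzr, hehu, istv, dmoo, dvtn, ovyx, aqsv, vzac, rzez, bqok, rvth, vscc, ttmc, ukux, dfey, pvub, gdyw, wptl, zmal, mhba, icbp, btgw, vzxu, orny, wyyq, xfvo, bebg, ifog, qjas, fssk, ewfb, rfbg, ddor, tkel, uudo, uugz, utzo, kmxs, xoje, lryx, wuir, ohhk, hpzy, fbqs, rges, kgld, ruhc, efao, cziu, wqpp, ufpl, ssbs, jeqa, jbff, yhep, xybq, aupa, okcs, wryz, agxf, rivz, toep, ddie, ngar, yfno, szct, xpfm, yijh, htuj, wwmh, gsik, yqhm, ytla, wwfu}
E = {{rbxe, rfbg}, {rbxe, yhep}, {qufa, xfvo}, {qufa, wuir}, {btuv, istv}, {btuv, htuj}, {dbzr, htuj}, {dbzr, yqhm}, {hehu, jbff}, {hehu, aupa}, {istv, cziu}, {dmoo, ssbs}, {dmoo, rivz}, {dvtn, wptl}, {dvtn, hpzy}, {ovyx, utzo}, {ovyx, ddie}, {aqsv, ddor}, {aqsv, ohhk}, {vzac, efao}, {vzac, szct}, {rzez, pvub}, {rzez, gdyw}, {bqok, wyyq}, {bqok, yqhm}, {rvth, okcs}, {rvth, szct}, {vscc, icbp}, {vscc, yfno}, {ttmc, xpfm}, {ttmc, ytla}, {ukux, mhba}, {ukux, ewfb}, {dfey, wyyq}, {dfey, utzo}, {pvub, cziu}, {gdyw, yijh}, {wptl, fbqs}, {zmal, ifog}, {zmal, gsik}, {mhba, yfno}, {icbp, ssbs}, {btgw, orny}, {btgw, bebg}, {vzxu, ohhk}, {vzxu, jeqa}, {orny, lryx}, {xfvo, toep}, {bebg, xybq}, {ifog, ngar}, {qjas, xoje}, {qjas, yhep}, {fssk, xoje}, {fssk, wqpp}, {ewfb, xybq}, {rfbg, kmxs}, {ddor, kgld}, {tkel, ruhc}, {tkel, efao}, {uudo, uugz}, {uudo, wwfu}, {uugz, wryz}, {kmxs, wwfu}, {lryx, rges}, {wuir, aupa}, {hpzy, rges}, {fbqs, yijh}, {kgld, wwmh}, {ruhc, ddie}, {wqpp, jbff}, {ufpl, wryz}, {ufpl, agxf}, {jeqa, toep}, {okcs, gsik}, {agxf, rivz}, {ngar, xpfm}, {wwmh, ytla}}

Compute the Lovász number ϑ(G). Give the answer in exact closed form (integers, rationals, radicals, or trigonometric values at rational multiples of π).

77*cos(pi/77)/(cos(pi/77) + 1)

deg(ddie) = 2; N(ddie) = {ovyx, ruhc}.
deg(istv) = 2; N(istv) = {btuv, cziu}.
Vertex yqhm has 2 neighbors: dbzr, bqok.
deg(okcs) = 2; N(okcs) = {rvth, gsik}.
Every vertex has degree 2 (N=77); connected 2-regular on 77 ⇒ C_{77}.
A has 39 distinct eigenvalues ≈ [2.0, 1.993, 1.973, 1.94, 1.894, 1.836, 1.765, 1.683, 1.589, 1.484, 1.37, 1.247, 1.115, 0.976, 0.831, 0.68, 0.524, 0.365, 0.204, 0.041, -0.122, -0.285, -0.445, -0.602, -0.756, -0.904, -1.047, -1.182, -1.31, -1.429, -1.538, -1.637, -1.725, -1.802, -1.867, -1.919, -1.959, -1.985, -1.998].
Lovász (edge-transitive): ϑ = −77·(-2*cos(pi/77))/((2)−(-2*cos(pi/77))) = 77*cos(pi/77)/(cos(pi/77) + 1).
= 38.4839735… (decimal).
Check 38 ≤ 77*cos(pi/77)/(cos(pi/77) + 1) ≤ 39: both strict.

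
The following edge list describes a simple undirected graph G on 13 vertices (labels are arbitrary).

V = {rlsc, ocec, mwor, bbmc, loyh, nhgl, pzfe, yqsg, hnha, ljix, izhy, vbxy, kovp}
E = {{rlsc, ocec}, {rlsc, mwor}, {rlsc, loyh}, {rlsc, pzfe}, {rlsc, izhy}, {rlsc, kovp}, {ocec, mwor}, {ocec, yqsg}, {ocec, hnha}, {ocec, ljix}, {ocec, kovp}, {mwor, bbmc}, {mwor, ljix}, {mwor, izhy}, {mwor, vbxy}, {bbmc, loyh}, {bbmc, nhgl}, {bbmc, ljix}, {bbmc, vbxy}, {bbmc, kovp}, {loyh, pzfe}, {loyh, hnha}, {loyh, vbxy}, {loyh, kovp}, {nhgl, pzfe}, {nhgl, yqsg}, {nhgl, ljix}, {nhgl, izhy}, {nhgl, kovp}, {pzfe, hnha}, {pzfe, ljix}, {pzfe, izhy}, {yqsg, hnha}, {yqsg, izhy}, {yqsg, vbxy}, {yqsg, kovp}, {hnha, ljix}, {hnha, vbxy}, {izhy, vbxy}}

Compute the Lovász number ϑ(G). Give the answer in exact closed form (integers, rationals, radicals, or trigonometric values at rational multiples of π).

sqrt(13)

N(pzfe) = {rlsc, loyh, nhgl, hnha, ljix, izhy}, |N(pzfe)| = 6.
N(mwor) = {rlsc, ocec, bbmc, ljix, izhy, vbxy}, |N(mwor)| = 6.
deg(vbxy) = 6; N(vbxy) = {mwor, bbmc, loyh, yqsg, hnha, izhy}.
N(loyh) = {rlsc, bbmc, pzfe, hnha, vbxy, kovp}, |N(loyh)| = 6.
6-regular, N=13; SR(13,6,2,3) — a Paley graph.
A has 3 distinct eigenvalues ≈ [6.0, 1.302776, -2.302776].
λ_max=6, λ_min=-sqrt(13)/2 - 1/2; ϑ = −13·λ_min/(λ_max−λ_min) = sqrt(13).
≈ 3.6055513 (to 7 d.p.).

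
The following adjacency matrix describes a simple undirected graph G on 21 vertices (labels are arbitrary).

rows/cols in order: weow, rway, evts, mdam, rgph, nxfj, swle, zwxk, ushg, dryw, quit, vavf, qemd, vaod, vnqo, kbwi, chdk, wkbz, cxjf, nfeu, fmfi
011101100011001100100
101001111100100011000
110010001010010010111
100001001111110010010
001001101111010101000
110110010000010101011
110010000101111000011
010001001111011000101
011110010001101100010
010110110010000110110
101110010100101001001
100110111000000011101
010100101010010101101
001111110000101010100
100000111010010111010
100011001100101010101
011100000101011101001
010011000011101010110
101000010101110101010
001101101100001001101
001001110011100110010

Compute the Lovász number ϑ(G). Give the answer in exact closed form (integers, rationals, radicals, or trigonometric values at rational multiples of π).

6

Vertex cxjf has 10 neighbors: weow, evts, zwxk, dryw, vavf, qemd, vaod, kbwi, wkbz, nfeu.
N(mdam) = {weow, nxfj, ushg, dryw, quit, vavf, qemd, vaod, chdk, nfeu}, |N(mdam)| = 10.
Vertex ushg has 10 neighbors: rway, evts, mdam, rgph, zwxk, vavf, qemd, vnqo, kbwi, nfeu.
N(nxfj) = {weow, rway, mdam, rgph, zwxk, vaod, kbwi, wkbz, nfeu, fmfi}, |N(nxfj)| = 10.
deg(v) = 10 for all v (|V|=21); Kneser K(7,2) on C(7,2)=21 vertices.
A has 3 distinct eigenvalues ≈ [10.0, 1.0, -4.0].
Lovász: ϑ = −21(-4)/(10+-1*(-4)) = 6.
Numerically 6.0000.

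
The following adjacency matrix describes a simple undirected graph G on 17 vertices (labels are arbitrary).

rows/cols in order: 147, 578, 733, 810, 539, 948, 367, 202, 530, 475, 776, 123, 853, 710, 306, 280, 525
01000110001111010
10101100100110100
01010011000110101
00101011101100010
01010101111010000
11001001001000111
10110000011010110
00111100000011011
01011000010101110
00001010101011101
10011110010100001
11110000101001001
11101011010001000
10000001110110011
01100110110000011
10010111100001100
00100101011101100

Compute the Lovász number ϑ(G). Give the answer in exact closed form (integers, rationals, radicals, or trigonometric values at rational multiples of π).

sqrt(17)

N(306) = {578, 733, 948, 367, 530, 475, 280, 525}, |N(306)| = 8.
Vertex 367 has 8 neighbors: 147, 733, 810, 475, 776, 853, 306, 280.
N(539) = {578, 810, 948, 202, 530, 475, 776, 853}, |N(539)| = 8.
N(853) = {147, 578, 733, 539, 367, 202, 475, 710}, |N(853)| = 8.
Every vertex has degree 8 (N=17); SR(17,8,3,4) — a Paley graph.
spec(A) ≈ [8.0, 1.561553, -2.561553] (distinct, 6 d.p.).
ϑ = −N·λ_min/(λ_max−λ_min) = −17·(-sqrt(17)/2 - 1/2)/(8−(-sqrt(17)/2 - 1/2)) = sqrt(17).
Numerically 4.123105626.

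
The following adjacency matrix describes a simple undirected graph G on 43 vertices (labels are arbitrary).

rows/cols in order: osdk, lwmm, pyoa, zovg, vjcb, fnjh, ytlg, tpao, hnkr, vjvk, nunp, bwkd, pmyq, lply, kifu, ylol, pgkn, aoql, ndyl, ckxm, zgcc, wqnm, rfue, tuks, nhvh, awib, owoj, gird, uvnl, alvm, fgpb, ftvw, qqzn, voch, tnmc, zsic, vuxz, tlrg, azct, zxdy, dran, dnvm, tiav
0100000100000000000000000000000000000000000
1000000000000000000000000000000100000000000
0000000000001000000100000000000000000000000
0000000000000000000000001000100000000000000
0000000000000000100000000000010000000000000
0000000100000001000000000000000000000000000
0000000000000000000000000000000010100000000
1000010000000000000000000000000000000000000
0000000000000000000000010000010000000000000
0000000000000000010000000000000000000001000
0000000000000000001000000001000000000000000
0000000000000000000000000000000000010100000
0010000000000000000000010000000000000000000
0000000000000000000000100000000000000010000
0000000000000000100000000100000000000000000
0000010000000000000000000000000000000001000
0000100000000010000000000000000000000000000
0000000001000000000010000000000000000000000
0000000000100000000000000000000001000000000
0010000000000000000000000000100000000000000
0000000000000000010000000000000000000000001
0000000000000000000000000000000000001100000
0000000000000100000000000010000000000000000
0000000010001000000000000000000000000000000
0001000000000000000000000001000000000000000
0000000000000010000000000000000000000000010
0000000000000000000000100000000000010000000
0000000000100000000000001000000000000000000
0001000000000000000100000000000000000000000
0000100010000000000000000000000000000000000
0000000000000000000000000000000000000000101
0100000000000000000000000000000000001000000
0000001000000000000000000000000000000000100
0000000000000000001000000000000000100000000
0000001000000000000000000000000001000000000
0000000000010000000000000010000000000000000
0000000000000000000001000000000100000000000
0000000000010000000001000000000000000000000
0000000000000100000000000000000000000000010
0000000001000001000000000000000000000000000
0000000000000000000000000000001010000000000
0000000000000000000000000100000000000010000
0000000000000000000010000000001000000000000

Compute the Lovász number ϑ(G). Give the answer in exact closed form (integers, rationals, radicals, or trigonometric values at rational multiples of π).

Vertex fgpb has 2 neighbors: dran, tiav.
N(vjvk) = {aoql, zxdy}, |N(vjvk)| = 2.
Vertex pmyq has 2 neighbors: pyoa, tuks.
N(aoql) = {vjvk, zgcc}, |N(aoql)| = 2.
43-vertex 2-regular graph: a single 43-cycle (edge-transitive).
A has 22 distinct eigenvalues ≈ [2.0, 1.979, 1.915, 1.811, 1.668, 1.49, 1.279, 1.042, 0.782, 0.506, 0.219, -0.073, -0.363, -0.646, -0.914, -1.164, -1.388, -1.583, -1.744, -1.868, -1.952, -1.995].
λ_max=2, λ_min=-2*cos(pi/43); ϑ = −43·λ_min/(λ_max−λ_min) = 43*cos(pi/43)/(cos(pi/43) + 1).
= 21.4713… (decimal).
Sandwich: α(G)=21 ≤ ϑ(G)=43*cos(pi/43)/(cos(pi/43) + 1) ≤ χ(Ḡ)=22 (both strict).

43*cos(pi/43)/(cos(pi/43) + 1)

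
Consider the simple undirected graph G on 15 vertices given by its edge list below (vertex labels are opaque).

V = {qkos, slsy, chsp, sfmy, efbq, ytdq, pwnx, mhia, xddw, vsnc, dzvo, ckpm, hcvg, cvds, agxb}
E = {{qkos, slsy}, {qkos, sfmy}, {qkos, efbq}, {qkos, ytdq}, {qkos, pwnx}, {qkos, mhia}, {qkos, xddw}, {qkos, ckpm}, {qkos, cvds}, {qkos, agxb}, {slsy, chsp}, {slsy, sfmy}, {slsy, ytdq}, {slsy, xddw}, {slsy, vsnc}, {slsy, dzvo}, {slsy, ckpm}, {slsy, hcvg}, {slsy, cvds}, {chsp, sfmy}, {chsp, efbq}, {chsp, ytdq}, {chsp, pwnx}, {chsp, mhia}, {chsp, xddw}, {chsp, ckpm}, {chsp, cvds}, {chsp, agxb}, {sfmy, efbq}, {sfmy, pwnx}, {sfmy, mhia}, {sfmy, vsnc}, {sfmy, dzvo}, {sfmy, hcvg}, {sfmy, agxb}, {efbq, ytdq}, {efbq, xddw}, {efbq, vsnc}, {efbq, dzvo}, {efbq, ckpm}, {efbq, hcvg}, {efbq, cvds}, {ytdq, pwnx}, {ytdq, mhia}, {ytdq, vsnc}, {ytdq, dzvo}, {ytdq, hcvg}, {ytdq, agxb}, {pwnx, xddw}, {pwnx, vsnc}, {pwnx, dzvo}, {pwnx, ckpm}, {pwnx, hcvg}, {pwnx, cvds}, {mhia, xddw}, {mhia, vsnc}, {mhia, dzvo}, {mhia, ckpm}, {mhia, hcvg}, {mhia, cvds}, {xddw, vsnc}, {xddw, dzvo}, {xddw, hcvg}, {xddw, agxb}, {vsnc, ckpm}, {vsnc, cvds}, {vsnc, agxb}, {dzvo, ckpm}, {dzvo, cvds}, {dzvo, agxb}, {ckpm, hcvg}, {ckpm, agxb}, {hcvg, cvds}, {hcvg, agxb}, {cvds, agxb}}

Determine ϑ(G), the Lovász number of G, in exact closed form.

5

Vertex mhia has 10 neighbors: qkos, chsp, sfmy, ytdq, xddw, vsnc, dzvo, ckpm, hcvg, cvds.
N(ckpm) = {qkos, slsy, chsp, efbq, pwnx, mhia, vsnc, dzvo, hcvg, agxb}, |N(ckpm)| = 10.
N(dzvo) = {slsy, sfmy, efbq, ytdq, pwnx, mhia, xddw, ckpm, cvds, agxb}, |N(dzvo)| = 10.
Vertex hcvg has 10 neighbors: slsy, sfmy, efbq, ytdq, pwnx, mhia, xddw, ckpm, cvds, agxb.
G = K_{5,5,5}: α = 5 = χ(Ḡ), so ϑ = 5.
= 5.0000… (decimal).
α=5, χ(Ḡ)=5; ϑ=5 lies between (collapsed).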